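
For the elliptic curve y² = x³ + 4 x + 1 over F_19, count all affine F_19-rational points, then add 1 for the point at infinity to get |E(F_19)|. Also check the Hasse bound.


Affine points = {(0, 1), (0, 18), (1, 5), (1, 14), (2, 6), (2, 13), (4, 9), (4, 10), (7, 7), (7, 12), (9, 5), (9, 14), (15, 4), (15, 15), (16, 0), (17, 2), (17, 17)}; affine count = 17; |E(F_19)| = 18.

Discriminant check: Δ ∝ 4a³ + 27b² = 4·4³ + 27·1² = 4·64 + 27·1 ≡ 17 (mod 19). Nonzero ⇒ E is nonsingular.
For each x ∈ F_19, compute rhs = x³ + 4·x + 1 mod 19, then count y ∈ F_19 with y² ≡ rhs.
  x = 0: rhs = 1, matching y values: 1, 18 (2 points).
  x = 1: rhs = 6, matching y values: 5, 14 (2 points).
  x = 2: rhs = 17, matching y values: 6, 13 (2 points).
  x = 3: rhs = 2, matching y values: none (0 points).
  x = 4: rhs = 5, matching y values: 9, 10 (2 points).
  x = 5: rhs = 13, matching y values: none (0 points).
  x = 6: rhs = 13, matching y values: none (0 points).
  x = 7: rhs = 11, matching y values: 7, 12 (2 points).
  x = 8: rhs = 13, matching y values: none (0 points).
  x = 9: rhs = 6, matching y values: 5, 14 (2 points).
  x = 10: rhs = 15, matching y values: none (0 points).
  x = 11: rhs = 8, matching y values: none (0 points).
  x = 12: rhs = 10, matching y values: none (0 points).
  x = 13: rhs = 8, matching y values: none (0 points).
  x = 14: rhs = 8, matching y values: none (0 points).
  x = 15: rhs = 16, matching y values: 4, 15 (2 points).
  x = 16: rhs = 0, matching y values: 0 (1 points).
  x = 17: rhs = 4, matching y values: 2, 17 (2 points).
  x = 18: rhs = 15, matching y values: none (0 points).
Total affine count: 17.
Full point count |E(F_19)| = 17 + 1 = 18.
Hasse bound: |18 − (19+1)| = |-2| = 2 ≤ 2√19 ≈ 8.7178 ✓.


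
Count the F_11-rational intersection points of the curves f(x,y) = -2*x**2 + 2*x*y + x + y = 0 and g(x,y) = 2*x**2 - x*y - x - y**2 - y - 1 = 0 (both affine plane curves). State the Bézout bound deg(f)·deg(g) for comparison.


Common zeros: {(4, 8)}; count = 1; Bézout bound = 4.

deg(f) = 2, deg(g) = 2, so Bézout bound = 4.
Scan x ∈ F_11. For each x, list the y ∈ F_11 with f(x, y) ≡ 0 and those with g(x, y) ≡ 0 (mod 11); the common zeros in that column are the intersection.
  x = 0: f ≡ 0 at y ∈ {0}; g ≡ 0 at y ∈ ∅; common: ∅.
  x = 1: f ≡ 0 at y ∈ {4}; g ≡ 0 at y ∈ {0, 9}; common: ∅.
  x = 2: f ≡ 0 at y ∈ {10}; g ≡ 0 at y ∈ ∅; common: ∅.
  x = 3: f ≡ 0 at y ∈ {10}; g ≡ 0 at y ∈ ∅; common: ∅.
  x = 4: f ≡ 0 at y ∈ {8}; g ≡ 0 at y ∈ {8, 9}; common: {8}.
  x = 5: f ≡ 0 at y ∈ ∅; g ≡ 0 at y ∈ {0, 5}; common: ∅.
  x = 6: f ≡ 0 at y ∈ {0}; g ≡ 0 at y ∈ {7, 8}; common: ∅.
  x = 7: f ≡ 0 at y ∈ {9}; g ≡ 0 at y ∈ ∅; common: ∅.
  x = 8: f ≡ 0 at y ∈ {9}; g ≡ 0 at y ∈ ∅; common: ∅.
  x = 9: f ≡ 0 at y ∈ {4}; g ≡ 0 at y ∈ {5, 7}; common: ∅.
  x = 10: f ≡ 0 at y ∈ {8}; g ≡ 0 at y ∈ ∅; common: ∅.
Collecting: common zeros = {(4, 8)}, so the count is 1.
Comparison with the Bézout bound: 1 ≤ 4 = deg(f)·deg(g), as expected for curves with no common component (the affine F_11-count falls short of the bound because intersections may lie at infinity, over extension fields, or carry multiplicity).


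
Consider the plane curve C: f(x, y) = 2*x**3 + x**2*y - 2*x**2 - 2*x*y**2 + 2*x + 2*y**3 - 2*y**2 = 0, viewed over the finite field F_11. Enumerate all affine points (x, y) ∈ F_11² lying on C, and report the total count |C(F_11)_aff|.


Affine F_11-points: {(0, 0), (0, 1), (2, 5), (2, 10), (3, 2), (4, 8), (5, 3), (6, 1), (7, 7), (9, 9)}; count = 10.

For each of the 121 pairs (x, y) ∈ F_11², evaluate f(x, y) mod 11. Record the zeros.
  x = 0: [0↦0, 1↦0, 2↦8, 3↦3, 4↦8, 5↦2, 6↦8, 7↦5, 8↦5, 9↦9, 10↦7]  zeros at y ∈ {0, 1}
  x = 1: [0↦2, 1↦1, 2↦4, 3↦1, 4↦4, 5↦3, 6↦10, 7↦4, 8↦8, 9↦1, 10↦6]  zeros at y ∈ ∅
  x = 2: [0↦1, 1↦1, 2↦1, 3↦2, 4↦5, 5↦0, 6↦10, 7↦3, 8↦2, 9↦8, 10↦0]  zeros at y ∈ {5, 10}
  x = 3: [0↦9, 1↦1, 2↦0, 3↦7, 4↦1, 5↦5, 6↦9, 7↦3, 8↦10, 9↦9, 10↦1]  zeros at y ∈ {2}
  x = 4: [0↦5, 1↦2, 2↦2, 3↦6, 4↦4, 5↦8, 6↦8, 7↦5, 8↦0, 9↦5, 10↦10]  zeros at y ∈ {8}
  x = 5: [0↦1, 1↦5, 2↦8, 3↦0, 4↦4, 5↦10, 6↦8, 7↦10, 8↦6, 9↦8, 10↦6]  zeros at y ∈ {3}
  x = 6: [0↦9, 1↦0, 2↦8, 3↦1, 4↦2, 5↦1, 6↦10, 7↦8, 8↦7, 9↦8, 10↦1]  zeros at y ∈ {1}
  x = 7: [0↦8, 1↦10, 2↦3, 3↦10, 4↦10, 5↦4, 6↦4, 7↦0, 8↦4, 9↦6, 10↦7]  zeros at y ∈ {7}
  x = 8: [0↦10, 1↦3, 2↦5, 3↦6, 4↦7, 5↦9, 6↦2, 7↦9, 8↦9, 9↦3, 10↦3]  zeros at y ∈ ∅
  x = 9: [0↦5, 1↦2, 2↦4, 3↦1, 4↦5, 5↦6, 6↦5, 7↦3, 8↦1, 9↦0, 10↦1]  zeros at y ∈ {9}
  x = 10: [0↦5, 1↦8, 2↦1, 3↦7, 4↦5, 5↦7, 6↦3, 7↦5, 8↦3, 9↦9, 10↦2]  zeros at y ∈ ∅
Collecting zeros: affine points = {(0, 0), (0, 1), (2, 5), (2, 10), (3, 2), (4, 8), (5, 3), (6, 1), (7, 7), (9, 9)}.
Total count |C(F_11)_aff| = 10.


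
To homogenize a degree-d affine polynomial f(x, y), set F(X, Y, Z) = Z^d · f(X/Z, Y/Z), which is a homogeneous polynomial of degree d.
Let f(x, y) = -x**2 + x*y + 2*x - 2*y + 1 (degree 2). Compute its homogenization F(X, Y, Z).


F(X, Y, Z) = -X**2 + X*Y + 2*X*Z - 2*Y*Z + Z**2

deg(f) = 2.
Substitute x = X/Z, y = Y/Z into f, then multiply by Z^2.
  monomial -1·x^2·y^0 ↦ -1·X^2·Y^0·Z^0.
  monomial 1·x^1·y^1 ↦ 1·X^1·Y^1·Z^0.
  monomial 2·x^1·y^0 ↦ 2·X^1·Y^0·Z^1.
  monomial -2·x^0·y^1 ↦ -2·X^0·Y^1·Z^1.
  monomial 1·x^0·y^0 ↦ 1·X^0·Y^0·Z^2.
Collecting: F(X, Y, Z) = -X**2 + X*Y + 2*X*Z - 2*Y*Z + Z**2.


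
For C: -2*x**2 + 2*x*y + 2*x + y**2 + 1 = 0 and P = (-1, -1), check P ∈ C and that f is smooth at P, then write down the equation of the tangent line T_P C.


Tangent line at P: 4*x - 4*y = 0.

Step 1: f(-1, -1) = 0, so P lies on C.
Step 2: partial derivatives
  f_x(x, y) = -4*x + 2*y + 2, f_y(x, y) = 2*x + 2*y.
  f_x(P) = 4, f_y(P) = -4 (gradient nonzero, so P is smooth).
Step 3: tangent line at P: 4·(x − -1) + -4·(y − -1) = 0.
Expanding: 4*x - 4*y = 0.


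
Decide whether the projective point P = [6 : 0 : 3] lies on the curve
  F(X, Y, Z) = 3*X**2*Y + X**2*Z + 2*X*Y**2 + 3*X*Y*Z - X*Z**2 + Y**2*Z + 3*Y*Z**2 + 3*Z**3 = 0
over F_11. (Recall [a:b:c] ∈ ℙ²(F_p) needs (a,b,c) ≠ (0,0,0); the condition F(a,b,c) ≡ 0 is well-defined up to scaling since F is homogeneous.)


F(6,0,3) ≡ 3 (mod 11); P is NOT on the curve.

Evaluate F(6, 0, 3) term-by-term (mod 11).
  3*X**2*Y ↦ 3·36·0·1 = 0
  X**2*Z ↦ 1·36·1·3 = 108
  2*X*Y**2 ↦ 2·6·0·1 = 0
  3*X*Y*Z ↦ 3·6·0·3 = 0
  -X*Z**2 ↦ -1·6·1·9 = -54
  Y**2*Z ↦ 1·1·0·3 = 0
  3*Y*Z**2 ↦ 3·1·0·9 = 0
  3*Z**3 ↦ 3·1·1·27 = 81
Sum: F(6, 0, 3) = (0) + (108) + (0) + (0) + (-54) + (0) + (0) + (81) = 135.
Reducing mod 11: 135 ≡ 3 (mod 11).
Since F(a, b, c) ≡ 3 ≠ 0 (mod 11), P does NOT lie on the curve.


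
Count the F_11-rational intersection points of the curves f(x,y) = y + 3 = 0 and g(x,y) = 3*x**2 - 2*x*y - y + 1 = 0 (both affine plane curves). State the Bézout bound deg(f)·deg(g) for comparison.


Common zeros: ∅; count = 0; Bézout bound = 2.

deg(f) = 1, deg(g) = 2, so Bézout bound = 2.
Scan x ∈ F_11. For each x, list the y ∈ F_11 with f(x, y) ≡ 0 and those with g(x, y) ≡ 0 (mod 11); the common zeros in that column are the intersection.
  x = 0: f ≡ 0 at y ∈ {8}; g ≡ 0 at y ∈ {1}; common: ∅.
  x = 1: f ≡ 0 at y ∈ {8}; g ≡ 0 at y ∈ {5}; common: ∅.
  x = 2: f ≡ 0 at y ∈ {8}; g ≡ 0 at y ∈ {7}; common: ∅.
  x = 3: f ≡ 0 at y ∈ {8}; g ≡ 0 at y ∈ {4}; common: ∅.
  x = 4: f ≡ 0 at y ∈ {8}; g ≡ 0 at y ∈ {3}; common: ∅.
  x = 5: f ≡ 0 at y ∈ {8}; g ≡ 0 at y ∈ ∅; common: ∅.
  x = 6: f ≡ 0 at y ∈ {8}; g ≡ 0 at y ∈ {5}; common: ∅.
  x = 7: f ≡ 0 at y ∈ {8}; g ≡ 0 at y ∈ {4}; common: ∅.
  x = 8: f ≡ 0 at y ∈ {8}; g ≡ 0 at y ∈ {1}; common: ∅.
  x = 9: f ≡ 0 at y ∈ {8}; g ≡ 0 at y ∈ {3}; common: ∅.
  x = 10: f ≡ 0 at y ∈ {8}; g ≡ 0 at y ∈ {7}; common: ∅.
Collecting: common zeros = ∅, so the count is 0.
Comparison with the Bézout bound: 0 ≤ 2 = deg(f)·deg(g), as expected for curves with no common component (the affine F_11-count falls short of the bound because intersections may lie at infinity, over extension fields, or carry multiplicity).


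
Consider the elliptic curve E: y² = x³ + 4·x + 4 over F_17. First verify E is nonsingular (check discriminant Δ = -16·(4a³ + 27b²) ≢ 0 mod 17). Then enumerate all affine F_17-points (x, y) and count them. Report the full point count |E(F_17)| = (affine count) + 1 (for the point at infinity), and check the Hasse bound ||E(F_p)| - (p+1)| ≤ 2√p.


Affine points = {(0, 2), (0, 15), (1, 3), (1, 14), (3, 3), (3, 14), (4, 4), (4, 13), (5, 8), (5, 9), (7, 1), (7, 16), (8, 2), (8, 15), (9, 2), (9, 15), (11, 6), (11, 11), (13, 3), (13, 14), (14, 4), (14, 13), (16, 4), (16, 13)}; affine count = 24; |E(F_17)| = 25.

Discriminant check: Δ ∝ 4a³ + 27b² = 4·4³ + 27·4² = 4·64 + 27·16 ≡ 8 (mod 17). Nonzero ⇒ E is nonsingular.
For each x ∈ F_17, compute rhs = x³ + 4·x + 4 mod 17, then count y ∈ F_17 with y² ≡ rhs.
  x = 0: rhs = 4, matching y values: 2, 15 (2 points).
  x = 1: rhs = 9, matching y values: 3, 14 (2 points).
  x = 2: rhs = 3, matching y values: none (0 points).
  x = 3: rhs = 9, matching y values: 3, 14 (2 points).
  x = 4: rhs = 16, matching y values: 4, 13 (2 points).
  x = 5: rhs = 13, matching y values: 8, 9 (2 points).
  x = 6: rhs = 6, matching y values: none (0 points).
  x = 7: rhs = 1, matching y values: 1, 16 (2 points).
  x = 8: rhs = 4, matching y values: 2, 15 (2 points).
  x = 9: rhs = 4, matching y values: 2, 15 (2 points).
  x = 10: rhs = 7, matching y values: none (0 points).
  x = 11: rhs = 2, matching y values: 6, 11 (2 points).
  x = 12: rhs = 12, matching y values: none (0 points).
  x = 13: rhs = 9, matching y values: 3, 14 (2 points).
  x = 14: rhs = 16, matching y values: 4, 13 (2 points).
  x = 15: rhs = 5, matching y values: none (0 points).
  x = 16: rhs = 16, matching y values: 4, 13 (2 points).
Total affine count: 24.
Full point count |E(F_17)| = 24 + 1 = 25.
Hasse bound: |25 − (17+1)| = |7| = 7 ≤ 2√17 ≈ 8.2462 ✓.


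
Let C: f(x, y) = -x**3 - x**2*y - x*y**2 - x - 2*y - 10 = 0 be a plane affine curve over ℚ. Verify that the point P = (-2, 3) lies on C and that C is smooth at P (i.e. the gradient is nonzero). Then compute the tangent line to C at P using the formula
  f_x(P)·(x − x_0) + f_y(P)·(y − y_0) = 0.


Tangent line at P: -10*x + 6*y - 38 = 0.

Step 1: f(-2, 3) = 0, so P lies on C.
Step 2: partial derivatives
  f_x(x, y) = -3*x**2 - 2*x*y - y**2 - 1, f_y(x, y) = -x**2 - 2*x*y - 2.
  f_x(P) = -10, f_y(P) = 6 (gradient nonzero, so P is smooth).
Step 3: tangent line at P: -10·(x − -2) + 6·(y − 3) = 0.
Expanding: -10*x + 6*y - 38 = 0.


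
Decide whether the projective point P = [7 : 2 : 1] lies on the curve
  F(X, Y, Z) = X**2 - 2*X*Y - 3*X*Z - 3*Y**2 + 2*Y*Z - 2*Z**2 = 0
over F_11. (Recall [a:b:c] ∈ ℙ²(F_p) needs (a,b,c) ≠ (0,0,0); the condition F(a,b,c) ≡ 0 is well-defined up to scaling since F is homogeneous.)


F(7,2,1) ≡ 1 (mod 11); P is NOT on the curve.

Evaluate F(7, 2, 1) term-by-term (mod 11).
  X**2 ↦ 1·49·1·1 = 49
  -2*X*Y ↦ -2·7·2·1 = -28
  -3*X*Z ↦ -3·7·1·1 = -21
  -3*Y**2 ↦ -3·1·4·1 = -12
  2*Y*Z ↦ 2·1·2·1 = 4
  -2*Z**2 ↦ -2·1·1·1 = -2
Sum: F(7, 2, 1) = (49) + (-28) + (-21) + (-12) + (4) + (-2) = -10.
Reducing mod 11: -10 ≡ 1 (mod 11).
Since F(a, b, c) ≡ 1 ≠ 0 (mod 11), P does NOT lie on the curve.


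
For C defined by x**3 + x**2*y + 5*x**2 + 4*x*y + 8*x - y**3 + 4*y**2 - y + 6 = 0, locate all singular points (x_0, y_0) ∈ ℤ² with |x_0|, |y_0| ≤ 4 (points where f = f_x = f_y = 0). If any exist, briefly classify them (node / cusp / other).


Singular points: {(-2, 1)}; classification: cusp.

Compute partial derivatives:
  f_x = 3*x**2 + 2*x*y + 10*x + 4*y + 8.
  f_y = x**2 + 4*x - 3*y**2 + 8*y - 1.
Scan x_0 ∈ {−4, ..., 4}. For each x_0, f_y(x_0, y) is a polynomial in y; find its integer roots y ∈ {−4, ..., 4}, then test f_x and f at those candidates.
  x = -4: f_y(-4, y) = -3*y**2 + 8*y - 1; no integer root y with |y| ≤ 4.
  x = -3: f_y(-3, y) = -3*y**2 + 8*y - 4; vanishes at y ∈ {2}. (-3, 2): f_x = 1 ≠ 0.
  x = -2: f_y(-2, y) = -3*y**2 + 8*y - 5; vanishes at y ∈ {1}. (-2, 1): f_x = 0, f = 0 — SINGULAR.
  x = -1: f_y(-1, y) = -3*y**2 + 8*y - 4; vanishes at y ∈ {2}. (-1, 2): f_x = 5 ≠ 0.
  x = 0: f_y(0, y) = -3*y**2 + 8*y - 1; no integer root y with |y| ≤ 4.
  x = 1: f_y(1, y) = -3*y**2 + 8*y + 4; no integer root y with |y| ≤ 4.
  x = 2: f_y(2, y) = -3*y**2 + 8*y + 11; vanishes at y ∈ {-1}. (2, -1): f_x = 32 ≠ 0.
  x = 3: f_y(3, y) = -3*y**2 + 8*y + 20; no integer root y with |y| ≤ 4.
  x = 4: f_y(4, y) = -3*y**2 + 8*y + 31; no integer root y with |y| ≤ 4.
Only singular point on the grid: (-2, 1).
Classify: substitute x = -2 + u, y = 1 + v and expand: f = u**3 + u**2*v - v**3 + v**2.
No constant or linear terms (consistent with a singular point). Quadratic part: v**2. Cubic part: u**3 + u**2*v - v**3.
The quadratic part v**2 is a perfect square, so there is a single (double) tangent line v = 0, i.e. y = 1. Restricting the cubic part to that line (v = 0) leaves u**3 ≠ 0, so f is not divisible by v and the branch is v² ≈ -u**3 to lowest order — this is a cusp.
Classification: cusp.


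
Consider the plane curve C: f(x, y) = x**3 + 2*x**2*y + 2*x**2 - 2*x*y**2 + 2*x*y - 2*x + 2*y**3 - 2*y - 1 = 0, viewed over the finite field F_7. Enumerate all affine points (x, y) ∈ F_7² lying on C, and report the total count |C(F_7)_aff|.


Affine F_7-points: {(0, 4), (1, 0), (1, 3), (1, 5), (3, 1), (4, 1), (4, 2), (5, 4), (6, 4)}; count = 9.

For each of the 49 pairs (x, y) ∈ F_7², evaluate f(x, y) mod 7. Record the zeros.
  x = 0: [0↦6, 1↦6, 2↦4, 3↦5, 4↦0, 5↦1, 6↦6]  zeros at y ∈ {4}
  x = 1: [0↦0, 1↦2, 2↦5, 3↦0, 4↦6, 5↦0, 6↦1]  zeros at y ∈ {0, 3, 5}
  x = 2: [0↦4, 1↦5, 2↦3, 3↦3, 4↦3, 5↦1, 6↦2]  zeros at y ∈ ∅
  x = 3: [0↦3, 1↦0, 2↦4, 3↦6, 4↦4, 5↦3, 6↦1]  zeros at y ∈ {1}
  x = 4: [0↦3, 1↦0, 2↦0, 3↦1, 4↦1, 5↦5, 6↦4]  zeros at y ∈ {1, 2}
  x = 5: [0↦3, 1↦4, 2↦4, 3↦1, 4↦0, 5↦6, 6↦3]  zeros at y ∈ {4}
  x = 6: [0↦2, 1↦4, 2↦1, 3↦5, 4↦0, 5↦5, 6↦4]  zeros at y ∈ {4}
Collecting zeros: affine points = {(0, 4), (1, 0), (1, 3), (1, 5), (3, 1), (4, 1), (4, 2), (5, 4), (6, 4)}.
Total count |C(F_7)_aff| = 9.


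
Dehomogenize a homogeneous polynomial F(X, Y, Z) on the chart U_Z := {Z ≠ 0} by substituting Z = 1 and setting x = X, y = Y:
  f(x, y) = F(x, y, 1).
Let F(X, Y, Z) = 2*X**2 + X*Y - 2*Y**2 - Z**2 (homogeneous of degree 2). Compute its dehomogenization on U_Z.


f(x, y) = 2*x**2 + x*y - 2*y**2 - 1

On U_Z we set Z = 1. Each monomial c·X^i·Y^j·Z^k in F becomes c·x^i·y^j·1^k = c·x^i·y^j.
Substituting Z = 1: F(X, Y, 1) = 2*x**2 + x*y - 2*y**2 - 1.
Note: deg(f) ≤ deg(F) = 2; strict inequality happens when F is divisible by Z (lost terms).


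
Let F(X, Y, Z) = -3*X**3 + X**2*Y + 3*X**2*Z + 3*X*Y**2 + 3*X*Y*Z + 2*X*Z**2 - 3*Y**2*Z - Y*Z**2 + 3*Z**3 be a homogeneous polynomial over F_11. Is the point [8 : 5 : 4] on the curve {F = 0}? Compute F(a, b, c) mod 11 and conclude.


F(8,5,4) ≡ 7 (mod 11); P is NOT on the curve.

Evaluate F(8, 5, 4) term-by-term (mod 11).
  -3*X**3 ↦ -3·512·1·1 = -1536
  X**2*Y ↦ 1·64·5·1 = 320
  3*X**2*Z ↦ 3·64·1·4 = 768
  3*X*Y**2 ↦ 3·8·25·1 = 600
  3*X*Y*Z ↦ 3·8·5·4 = 480
  2*X*Z**2 ↦ 2·8·1·16 = 256
  -3*Y**2*Z ↦ -3·1·25·4 = -300
  -Y*Z**2 ↦ -1·1·5·16 = -80
  3*Z**3 ↦ 3·1·1·64 = 192
Sum: F(8, 5, 4) = (-1536) + (320) + (768) + (600) + (480) + (256) + (-300) + (-80) + (192) = 700.
Reducing mod 11: 700 ≡ 7 (mod 11).
Since F(a, b, c) ≡ 7 ≠ 0 (mod 11), P does NOT lie on the curve.


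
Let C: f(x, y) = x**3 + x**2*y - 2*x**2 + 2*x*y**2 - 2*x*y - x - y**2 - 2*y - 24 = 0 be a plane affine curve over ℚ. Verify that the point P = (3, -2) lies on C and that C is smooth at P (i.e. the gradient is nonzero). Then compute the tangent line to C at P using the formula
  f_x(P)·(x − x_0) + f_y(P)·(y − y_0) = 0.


Tangent line at P: 14*x - 19*y - 80 = 0.

Step 1: f(3, -2) = 0, so P lies on C.
Step 2: partial derivatives
  f_x(x, y) = 3*x**2 + 2*x*y - 4*x + 2*y**2 - 2*y - 1, f_y(x, y) = x**2 + 4*x*y - 2*x - 2*y - 2.
  f_x(P) = 14, f_y(P) = -19 (gradient nonzero, so P is smooth).
Step 3: tangent line at P: 14·(x − 3) + -19·(y − -2) = 0.
Expanding: 14*x - 19*y - 80 = 0.


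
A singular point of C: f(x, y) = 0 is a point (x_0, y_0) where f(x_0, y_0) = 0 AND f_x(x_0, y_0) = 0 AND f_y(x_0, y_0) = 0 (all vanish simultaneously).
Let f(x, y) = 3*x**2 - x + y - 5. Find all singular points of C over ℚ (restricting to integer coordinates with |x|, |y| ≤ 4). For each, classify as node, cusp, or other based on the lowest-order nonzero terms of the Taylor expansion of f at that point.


No singular points in the scanned grid; C is smooth there.

Compute partial derivatives:
  f_x = 6*x - 1.
  f_y = 1.
f_y = 1 is a nonzero constant, so f_y never vanishes: no point (x, y) can satisfy f = f_x = f_y = 0. In particular no (x, y) ∈ {−4, ..., 4}² is singular; the curve is smooth.


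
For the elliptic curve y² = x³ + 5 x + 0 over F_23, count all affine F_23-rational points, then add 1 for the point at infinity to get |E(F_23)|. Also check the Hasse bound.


Affine points = {(0, 0), (1, 11), (1, 12), (2, 8), (2, 15), (5, 9), (5, 14), (6, 4), (6, 19), (8, 0), (11, 11), (11, 12), (13, 10), (13, 13), (14, 10), (14, 13), (15, 0), (16, 6), (16, 17), (19, 10), (19, 13), (20, 2), (20, 21)}; affine count = 23; |E(F_23)| = 24.

Discriminant check: Δ ∝ 4a³ + 27b² = 4·5³ + 27·0² = 4·125 + 27·0 ≡ 17 (mod 23). Nonzero ⇒ E is nonsingular.
For each x ∈ F_23, compute rhs = x³ + 5·x + 0 mod 23, then count y ∈ F_23 with y² ≡ rhs.
  x = 0: rhs = 0, matching y values: 0 (1 points).
  x = 1: rhs = 6, matching y values: 11, 12 (2 points).
  x = 2: rhs = 18, matching y values: 8, 15 (2 points).
  x = 3: rhs = 19, matching y values: none (0 points).
  x = 4: rhs = 15, matching y values: none (0 points).
  x = 5: rhs = 12, matching y values: 9, 14 (2 points).
  x = 6: rhs = 16, matching y values: 4, 19 (2 points).
  x = 7: rhs = 10, matching y values: none (0 points).
  x = 8: rhs = 0, matching y values: 0 (1 points).
  x = 9: rhs = 15, matching y values: none (0 points).
  x = 10: rhs = 15, matching y values: none (0 points).
  x = 11: rhs = 6, matching y values: 11, 12 (2 points).
  x = 12: rhs = 17, matching y values: none (0 points).
  x = 13: rhs = 8, matching y values: 10, 13 (2 points).
  x = 14: rhs = 8, matching y values: 10, 13 (2 points).
  x = 15: rhs = 0, matching y values: 0 (1 points).
  x = 16: rhs = 13, matching y values: 6, 17 (2 points).
  x = 17: rhs = 7, matching y values: none (0 points).
  x = 18: rhs = 11, matching y values: none (0 points).
  x = 19: rhs = 8, matching y values: 10, 13 (2 points).
  x = 20: rhs = 4, matching y values: 2, 21 (2 points).
  x = 21: rhs = 5, matching y values: none (0 points).
  x = 22: rhs = 17, matching y values: none (0 points).
Total affine count: 23.
Full point count |E(F_23)| = 23 + 1 = 24.
Hasse bound: |24 − (23+1)| = |0| = 0 ≤ 2√23 ≈ 9.5917 ✓.


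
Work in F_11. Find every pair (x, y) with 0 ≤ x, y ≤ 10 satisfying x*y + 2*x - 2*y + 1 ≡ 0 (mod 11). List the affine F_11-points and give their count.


Affine F_11-points: {(0, 6), (1, 3), (3, 4), (4, 1), (5, 0), (6, 5), (7, 8), (8, 10), (9, 2), (10, 7)}; count = 10.

For each of the 121 pairs (x, y) ∈ F_11², evaluate f(x, y) mod 11. Record the zeros.
  x = 0: [0↦1, 1↦10, 2↦8, 3↦6, 4↦4, 5↦2, 6↦0, 7↦9, 8↦7, 9↦5, 10↦3]  zeros at y ∈ {6}
  x = 1: [0↦3, 1↦2, 2↦1, 3↦0, 4↦10, 5↦9, 6↦8, 7↦7, 8↦6, 9↦5, 10↦4]  zeros at y ∈ {3}
  x = 2: [0↦5, 1↦5, 2↦5, 3↦5, 4↦5, 5↦5, 6↦5, 7↦5, 8↦5, 9↦5, 10↦5]  zeros at y ∈ ∅
  x = 3: [0↦7, 1↦8, 2↦9, 3↦10, 4↦0, 5↦1, 6↦2, 7↦3, 8↦4, 9↦5, 10↦6]  zeros at y ∈ {4}
  x = 4: [0↦9, 1↦0, 2↦2, 3↦4, 4↦6, 5↦8, 6↦10, 7↦1, 8↦3, 9↦5, 10↦7]  zeros at y ∈ {1}
  x = 5: [0↦0, 1↦3, 2↦6, 3↦9, 4↦1, 5↦4, 6↦7, 7↦10, 8↦2, 9↦5, 10↦8]  zeros at y ∈ {0}
  x = 6: [0↦2, 1↦6, 2↦10, 3↦3, 4↦7, 5↦0, 6↦4, 7↦8, 8↦1, 9↦5, 10↦9]  zeros at y ∈ {5}
  x = 7: [0↦4, 1↦9, 2↦3, 3↦8, 4↦2, 5↦7, 6↦1, 7↦6, 8↦0, 9↦5, 10↦10]  zeros at y ∈ {8}
  x = 8: [0↦6, 1↦1, 2↦7, 3↦2, 4↦8, 5↦3, 6↦9, 7↦4, 8↦10, 9↦5, 10↦0]  zeros at y ∈ {10}
  x = 9: [0↦8, 1↦4, 2↦0, 3↦7, 4↦3, 5↦10, 6↦6, 7↦2, 8↦9, 9↦5, 10↦1]  zeros at y ∈ {2}
  x = 10: [0↦10, 1↦7, 2↦4, 3↦1, 4↦9, 5↦6, 6↦3, 7↦0, 8↦8, 9↦5, 10↦2]  zeros at y ∈ {7}
Collecting zeros: affine points = {(0, 6), (1, 3), (3, 4), (4, 1), (5, 0), (6, 5), (7, 8), (8, 10), (9, 2), (10, 7)}.
Total count |C(F_11)_aff| = 10.


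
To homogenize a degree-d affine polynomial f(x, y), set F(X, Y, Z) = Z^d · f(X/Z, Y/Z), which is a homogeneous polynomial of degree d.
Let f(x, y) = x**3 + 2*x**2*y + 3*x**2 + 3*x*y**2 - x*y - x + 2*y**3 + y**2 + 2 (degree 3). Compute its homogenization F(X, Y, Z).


F(X, Y, Z) = X**3 + 2*X**2*Y + 3*X**2*Z + 3*X*Y**2 - X*Y*Z - X*Z**2 + 2*Y**3 + Y**2*Z + 2*Z**3

deg(f) = 3.
Substitute x = X/Z, y = Y/Z into f, then multiply by Z^3.
  monomial 1·x^3·y^0 ↦ 1·X^3·Y^0·Z^0.
  monomial 2·x^2·y^1 ↦ 2·X^2·Y^1·Z^0.
  monomial 3·x^2·y^0 ↦ 3·X^2·Y^0·Z^1.
  monomial 3·x^1·y^2 ↦ 3·X^1·Y^2·Z^0.
  monomial -1·x^1·y^1 ↦ -1·X^1·Y^1·Z^1.
  monomial -1·x^1·y^0 ↦ -1·X^1·Y^0·Z^2.
  monomial 2·x^0·y^3 ↦ 2·X^0·Y^3·Z^0.
  monomial 1·x^0·y^2 ↦ 1·X^0·Y^2·Z^1.
  monomial 2·x^0·y^0 ↦ 2·X^0·Y^0·Z^3.
Collecting: F(X, Y, Z) = X**3 + 2*X**2*Y + 3*X**2*Z + 3*X*Y**2 - X*Y*Z - X*Z**2 + 2*Y**3 + Y**2*Z + 2*Z**3.


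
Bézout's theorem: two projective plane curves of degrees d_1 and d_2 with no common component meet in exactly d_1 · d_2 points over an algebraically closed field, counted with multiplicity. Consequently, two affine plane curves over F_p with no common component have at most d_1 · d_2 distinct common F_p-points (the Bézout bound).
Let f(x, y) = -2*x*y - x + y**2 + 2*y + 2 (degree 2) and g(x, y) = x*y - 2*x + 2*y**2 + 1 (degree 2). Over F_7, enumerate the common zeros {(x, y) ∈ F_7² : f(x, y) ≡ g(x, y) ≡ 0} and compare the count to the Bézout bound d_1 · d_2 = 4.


Common zeros: {(4, 5)}; count = 1; Bézout bound = 4.

deg(f) = 2, deg(g) = 2, so Bézout bound = 4.
Scan x ∈ F_7. For each x, list the y ∈ F_7 with f(x, y) ≡ 0 and those with g(x, y) ≡ 0 (mod 7); the common zeros in that column are the intersection.
  x = 0: f ≡ 0 at y ∈ ∅; g ≡ 0 at y ∈ ∅; common: ∅.
  x = 1: f ≡ 0 at y ∈ ∅; g ≡ 0 at y ∈ {4, 6}; common: ∅.
  x = 2: f ≡ 0 at y ∈ {0, 2}; g ≡ 0 at y ∈ {3}; common: ∅.
  x = 3: f ≡ 0 at y ∈ ∅; g ≡ 0 at y ∈ {1}; common: ∅.
  x = 4: f ≡ 0 at y ∈ {1, 5}; g ≡ 0 at y ∈ {0, 5}; common: {5}.
  x = 5: f ≡ 0 at y ∈ ∅; g ≡ 0 at y ∈ ∅; common: ∅.
  x = 6: f ≡ 0 at y ∈ {4, 6}; g ≡ 0 at y ∈ ∅; common: ∅.
Collecting: common zeros = {(4, 5)}, so the count is 1.
Comparison with the Bézout bound: 1 ≤ 4 = deg(f)·deg(g), as expected for curves with no common component (the affine F_7-count falls short of the bound because intersections may lie at infinity, over extension fields, or carry multiplicity).


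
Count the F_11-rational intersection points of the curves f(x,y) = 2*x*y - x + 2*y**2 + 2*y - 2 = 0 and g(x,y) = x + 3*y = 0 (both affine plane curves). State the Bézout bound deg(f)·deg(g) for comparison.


Common zeros: {(3, 10), (7, 5)}; count = 2; Bézout bound = 2.

deg(f) = 2, deg(g) = 1, so Bézout bound = 2.
Scan x ∈ F_11. For each x, list the y ∈ F_11 with f(x, y) ≡ 0 and those with g(x, y) ≡ 0 (mod 11); the common zeros in that column are the intersection.
  x = 0: f ≡ 0 at y ∈ {3, 7}; g ≡ 0 at y ∈ {0}; common: ∅.
  x = 1: f ≡ 0 at y ∈ ∅; g ≡ 0 at y ∈ {7}; common: ∅.
  x = 2: f ≡ 0 at y ∈ ∅; g ≡ 0 at y ∈ {3}; common: ∅.
  x = 3: f ≡ 0 at y ∈ {8, 10}; g ≡ 0 at y ∈ {10}; common: {10}.
  x = 4: f ≡ 0 at y ∈ {2, 4}; g ≡ 0 at y ∈ {6}; common: ∅.
  x = 5: f ≡ 0 at y ∈ ∅; g ≡ 0 at y ∈ {2}; common: ∅.
  x = 6: f ≡ 0 at y ∈ ∅; g ≡ 0 at y ∈ {9}; common: ∅.
  x = 7: f ≡ 0 at y ∈ {5, 9}; g ≡ 0 at y ∈ {5}; common: {5}.
  x = 8: f ≡ 0 at y ∈ ∅; g ≡ 0 at y ∈ {1}; common: ∅.
  x = 9: f ≡ 0 at y ∈ {0, 1}; g ≡ 0 at y ∈ {8}; common: ∅.
  x = 10: f ≡ 0 at y ∈ ∅; g ≡ 0 at y ∈ {4}; common: ∅.
Collecting: common zeros = {(3, 10), (7, 5)}, so the count is 2.
Comparison with the Bézout bound: 2 ≤ 2 = deg(f)·deg(g), as expected for curves with no common component (the bound is attained).


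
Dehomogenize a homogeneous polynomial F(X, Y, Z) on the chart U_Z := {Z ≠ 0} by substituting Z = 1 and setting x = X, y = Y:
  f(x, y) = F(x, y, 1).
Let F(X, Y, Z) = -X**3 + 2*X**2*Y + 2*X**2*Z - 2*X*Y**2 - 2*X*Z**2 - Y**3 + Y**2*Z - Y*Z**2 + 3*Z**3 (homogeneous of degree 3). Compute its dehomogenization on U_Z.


f(x, y) = -x**3 + 2*x**2*y + 2*x**2 - 2*x*y**2 - 2*x - y**3 + y**2 - y + 3

On U_Z we set Z = 1. Each monomial c·X^i·Y^j·Z^k in F becomes c·x^i·y^j·1^k = c·x^i·y^j.
Substituting Z = 1: F(X, Y, 1) = -x**3 + 2*x**2*y + 2*x**2 - 2*x*y**2 - 2*x - y**3 + y**2 - y + 3.
Note: deg(f) ≤ deg(F) = 3; strict inequality happens when F is divisible by Z (lost terms).


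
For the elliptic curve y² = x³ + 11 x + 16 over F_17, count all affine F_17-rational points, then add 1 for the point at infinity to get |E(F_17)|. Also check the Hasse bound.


Affine points = {(0, 4), (0, 13), (3, 5), (3, 12), (5, 3), (5, 14), (6, 3), (6, 14), (8, 2), (8, 15), (10, 2), (10, 15), (16, 2), (16, 15)}; affine count = 14; |E(F_17)| = 15.

Discriminant check: Δ ∝ 4a³ + 27b² = 4·11³ + 27·16² = 4·1331 + 27·256 ≡ 13 (mod 17). Nonzero ⇒ E is nonsingular.
For each x ∈ F_17, compute rhs = x³ + 11·x + 16 mod 17, then count y ∈ F_17 with y² ≡ rhs.
  x = 0: rhs = 16, matching y values: 4, 13 (2 points).
  x = 1: rhs = 11, matching y values: none (0 points).
  x = 2: rhs = 12, matching y values: none (0 points).
  x = 3: rhs = 8, matching y values: 5, 12 (2 points).
  x = 4: rhs = 5, matching y values: none (0 points).
  x = 5: rhs = 9, matching y values: 3, 14 (2 points).
  x = 6: rhs = 9, matching y values: 3, 14 (2 points).
  x = 7: rhs = 11, matching y values: none (0 points).
  x = 8: rhs = 4, matching y values: 2, 15 (2 points).
  x = 9: rhs = 11, matching y values: none (0 points).
  x = 10: rhs = 4, matching y values: 2, 15 (2 points).
  x = 11: rhs = 6, matching y values: none (0 points).
  x = 12: rhs = 6, matching y values: none (0 points).
  x = 13: rhs = 10, matching y values: none (0 points).
  x = 14: rhs = 7, matching y values: none (0 points).
  x = 15: rhs = 3, matching y values: none (0 points).
  x = 16: rhs = 4, matching y values: 2, 15 (2 points).
Total affine count: 14.
Full point count |E(F_17)| = 14 + 1 = 15.
Hasse bound: |15 − (17+1)| = |-3| = 3 ≤ 2√17 ≈ 8.2462 ✓.


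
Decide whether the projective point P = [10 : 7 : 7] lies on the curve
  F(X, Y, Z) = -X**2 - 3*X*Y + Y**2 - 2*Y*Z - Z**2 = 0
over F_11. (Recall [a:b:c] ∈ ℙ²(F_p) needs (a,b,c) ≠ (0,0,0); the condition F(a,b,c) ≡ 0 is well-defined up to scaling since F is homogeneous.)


F(10,7,7) ≡ 10 (mod 11); P is NOT on the curve.

Evaluate F(10, 7, 7) term-by-term (mod 11).
  -X**2 ↦ -1·100·1·1 = -100
  -3*X*Y ↦ -3·10·7·1 = -210
  Y**2 ↦ 1·1·49·1 = 49
  -2*Y*Z ↦ -2·1·7·7 = -98
  -Z**2 ↦ -1·1·1·49 = -49
Sum: F(10, 7, 7) = (-100) + (-210) + (49) + (-98) + (-49) = -408.
Reducing mod 11: -408 ≡ 10 (mod 11).
Since F(a, b, c) ≡ 10 ≠ 0 (mod 11), P does NOT lie on the curve.


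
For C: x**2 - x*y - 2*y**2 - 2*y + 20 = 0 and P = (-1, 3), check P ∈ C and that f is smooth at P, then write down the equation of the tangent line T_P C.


Tangent line at P: -5*x - 13*y + 34 = 0.

Step 1: f(-1, 3) = 0, so P lies on C.
Step 2: partial derivatives
  f_x(x, y) = 2*x - y, f_y(x, y) = -x - 4*y - 2.
  f_x(P) = -5, f_y(P) = -13 (gradient nonzero, so P is smooth).
Step 3: tangent line at P: -5·(x − -1) + -13·(y − 3) = 0.
Expanding: -5*x - 13*y + 34 = 0.


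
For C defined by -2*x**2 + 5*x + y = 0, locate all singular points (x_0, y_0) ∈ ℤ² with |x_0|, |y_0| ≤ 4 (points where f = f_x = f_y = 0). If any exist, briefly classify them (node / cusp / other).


No singular points in the scanned grid; C is smooth there.

Compute partial derivatives:
  f_x = 5 - 4*x.
  f_y = 1.
f_y = 1 is a nonzero constant, so f_y never vanishes: no point (x, y) can satisfy f = f_x = f_y = 0. In particular no (x, y) ∈ {−4, ..., 4}² is singular; the curve is smooth.


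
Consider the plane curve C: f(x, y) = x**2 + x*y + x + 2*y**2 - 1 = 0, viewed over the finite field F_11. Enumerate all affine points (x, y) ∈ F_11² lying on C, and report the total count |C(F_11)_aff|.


Affine F_11-points: {(1, 2), (1, 3), (3, 0), (3, 4), (6, 3), (6, 5), (7, 0), (7, 2), (10, 1), (10, 5)}; count = 10.

For each of the 121 pairs (x, y) ∈ F_11², evaluate f(x, y) mod 11. Record the zeros.
  x = 0: [0↦10, 1↦1, 2↦7, 3↦6, 4↦9, 5↦5, 6↦5, 7↦9, 8↦6, 9↦7, 10↦1]  zeros at y ∈ ∅
  x = 1: [0↦1, 1↦4, 2↦0, 3↦0, 4↦4, 5↦1, 6↦2, 7↦7, 8↦5, 9↦7, 10↦2]  zeros at y ∈ {2, 3}
  x = 2: [0↦5, 1↦9, 2↦6, 3↦7, 4↦1, 5↦10, 6↦1, 7↦7, 8↦6, 9↦9, 10↦5]  zeros at y ∈ ∅
  x = 3: [0↦0, 1↦5, 2↦3, 3↦5, 4↦0, 5↦10, 6↦2, 7↦9, 8↦9, 9↦2, 10↦10]  zeros at y ∈ {0, 4}
  x = 4: [0↦8, 1↦3, 2↦2, 3↦5, 4↦1, 5↦1, 6↦5, 7↦2, 8↦3, 9↦8, 10↦6]  zeros at y ∈ ∅
  x = 5: [0↦7, 1↦3, 2↦3, 3↦7, 4↦4, 5↦5, 6↦10, 7↦8, 8↦10, 9↦5, 10↦4]  zeros at y ∈ ∅
  x = 6: [0↦8, 1↦5, 2↦6, 3↦0, 4↦9, 5↦0, 6↦6, 7↦5, 8↦8, 9↦4, 10↦4]  zeros at y ∈ {3, 5}
  x = 7: [0↦0, 1↦9, 2↦0, 3↦6, 4↦5, 5↦8, 6↦4, 7↦4, 8↦8, 9↦5, 10↦6]  zeros at y ∈ {0, 2}
  x = 8: [0↦5, 1↦4, 2↦7, 3↦3, 4↦3, 5↦7, 6↦4, 7↦5, 8↦10, 9↦8, 10↦10]  zeros at y ∈ ∅
  x = 9: [0↦1, 1↦1, 2↦5, 3↦2, 4↦3, 5↦8, 6↦6, 7↦8, 8↦3, 9↦2, 10↦5]  zeros at y ∈ ∅
  x = 10: [0↦10, 1↦0, 2↦5, 3↦3, 4↦5, 5↦0, 6↦10, 7↦2, 8↦9, 9↦9, 10↦2]  zeros at y ∈ {1, 5}
Collecting zeros: affine points = {(1, 2), (1, 3), (3, 0), (3, 4), (6, 3), (6, 5), (7, 0), (7, 2), (10, 1), (10, 5)}.
Total count |C(F_11)_aff| = 10.


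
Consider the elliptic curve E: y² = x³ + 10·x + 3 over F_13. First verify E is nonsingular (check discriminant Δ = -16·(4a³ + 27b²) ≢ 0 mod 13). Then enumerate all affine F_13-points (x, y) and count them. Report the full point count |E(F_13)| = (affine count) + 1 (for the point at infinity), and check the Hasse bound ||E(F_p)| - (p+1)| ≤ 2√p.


Affine points = {(0, 4), (0, 9), (1, 1), (1, 12), (4, 4), (4, 9), (5, 3), (5, 10), (7, 0), (8, 6), (8, 7), (9, 4), (9, 9), (11, 1), (11, 12)}; affine count = 15; |E(F_13)| = 16.

Discriminant check: Δ ∝ 4a³ + 27b² = 4·10³ + 27·3² = 4·1000 + 27·9 ≡ 5 (mod 13). Nonzero ⇒ E is nonsingular.
For each x ∈ F_13, compute rhs = x³ + 10·x + 3 mod 13, then count y ∈ F_13 with y² ≡ rhs.
  x = 0: rhs = 3, matching y values: 4, 9 (2 points).
  x = 1: rhs = 1, matching y values: 1, 12 (2 points).
  x = 2: rhs = 5, matching y values: none (0 points).
  x = 3: rhs = 8, matching y values: none (0 points).
  x = 4: rhs = 3, matching y values: 4, 9 (2 points).
  x = 5: rhs = 9, matching y values: 3, 10 (2 points).
  x = 6: rhs = 6, matching y values: none (0 points).
  x = 7: rhs = 0, matching y values: 0 (1 points).
  x = 8: rhs = 10, matching y values: 6, 7 (2 points).
  x = 9: rhs = 3, matching y values: 4, 9 (2 points).
  x = 10: rhs = 11, matching y values: none (0 points).
  x = 11: rhs = 1, matching y values: 1, 12 (2 points).
  x = 12: rhs = 5, matching y values: none (0 points).
Total affine count: 15.
Full point count |E(F_13)| = 15 + 1 = 16.
Hasse bound: |16 − (13+1)| = |2| = 2 ≤ 2√13 ≈ 7.2111 ✓.


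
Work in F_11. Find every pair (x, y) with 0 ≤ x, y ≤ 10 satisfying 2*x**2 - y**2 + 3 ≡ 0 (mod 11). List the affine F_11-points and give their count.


Affine F_11-points: {(0, 5), (0, 6), (1, 4), (1, 7), (2, 0), (5, 3), (5, 8), (6, 3), (6, 8), (9, 0), (10, 4), (10, 7)}; count = 12.

For each of the 121 pairs (x, y) ∈ F_11², evaluate f(x, y) mod 11. Record the zeros.
  x = 0: [0↦3, 1↦2, 2↦10, 3↦5, 4↦9, 5↦0, 6↦0, 7↦9, 8↦5, 9↦10, 10↦2]  zeros at y ∈ {5, 6}
  x = 1: [0↦5, 1↦4, 2↦1, 3↦7, 4↦0, 5↦2, 6↦2, 7↦0, 8↦7, 9↦1, 10↦4]  zeros at y ∈ {4, 7}
  x = 2: [0↦0, 1↦10, 2↦7, 3↦2, 4↦6, 5↦8, 6↦8, 7↦6, 8↦2, 9↦7, 10↦10]  zeros at y ∈ {0}
  x = 3: [0↦10, 1↦9, 2↦6, 3↦1, 4↦5, 5↦7, 6↦7, 7↦5, 8↦1, 9↦6, 10↦9]  zeros at y ∈ ∅
  x = 4: [0↦2, 1↦1, 2↦9, 3↦4, 4↦8, 5↦10, 6↦10, 7↦8, 8↦4, 9↦9, 10↦1]  zeros at y ∈ ∅
  x = 5: [0↦9, 1↦8, 2↦5, 3↦0, 4↦4, 5↦6, 6↦6, 7↦4, 8↦0, 9↦5, 10↦8]  zeros at y ∈ {3, 8}
  x = 6: [0↦9, 1↦8, 2↦5, 3↦0, 4↦4, 5↦6, 6↦6, 7↦4, 8↦0, 9↦5, 10↦8]  zeros at y ∈ {3, 8}
  x = 7: [0↦2, 1↦1, 2↦9, 3↦4, 4↦8, 5↦10, 6↦10, 7↦8, 8↦4, 9↦9, 10↦1]  zeros at y ∈ ∅
  x = 8: [0↦10, 1↦9, 2↦6, 3↦1, 4↦5, 5↦7, 6↦7, 7↦5, 8↦1, 9↦6, 10↦9]  zeros at y ∈ ∅
  x = 9: [0↦0, 1↦10, 2↦7, 3↦2, 4↦6, 5↦8, 6↦8, 7↦6, 8↦2, 9↦7, 10↦10]  zeros at y ∈ {0}
  x = 10: [0↦5, 1↦4, 2↦1, 3↦7, 4↦0, 5↦2, 6↦2, 7↦0, 8↦7, 9↦1, 10↦4]  zeros at y ∈ {4, 7}
Collecting zeros: affine points = {(0, 5), (0, 6), (1, 4), (1, 7), (2, 0), (5, 3), (5, 8), (6, 3), (6, 8), (9, 0), (10, 4), (10, 7)}.
Total count |C(F_11)_aff| = 12.


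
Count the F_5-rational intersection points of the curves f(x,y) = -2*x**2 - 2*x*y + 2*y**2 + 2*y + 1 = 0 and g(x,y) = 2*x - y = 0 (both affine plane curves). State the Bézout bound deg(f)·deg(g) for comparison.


Common zeros: ∅; count = 0; Bézout bound = 2.

deg(f) = 2, deg(g) = 1, so Bézout bound = 2.
Scan x ∈ F_5. For each x, list the y ∈ F_5 with f(x, y) ≡ 0 and those with g(x, y) ≡ 0 (mod 5); the common zeros in that column are the intersection.
  x = 0: f ≡ 0 at y ∈ {1, 3}; g ≡ 0 at y ∈ {0}; common: ∅.
  x = 1: f ≡ 0 at y ∈ ∅; g ≡ 0 at y ∈ {2}; common: ∅.
  x = 2: f ≡ 0 at y ∈ {3}; g ≡ 0 at y ∈ {4}; common: ∅.
  x = 3: f ≡ 0 at y ∈ ∅; g ≡ 0 at y ∈ {1}; common: ∅.
  x = 4: f ≡ 0 at y ∈ {1, 2}; g ≡ 0 at y ∈ {3}; common: ∅.
Collecting: common zeros = ∅, so the count is 0.
Comparison with the Bézout bound: 0 ≤ 2 = deg(f)·deg(g), as expected for curves with no common component (the affine F_5-count falls short of the bound because intersections may lie at infinity, over extension fields, or carry multiplicity).


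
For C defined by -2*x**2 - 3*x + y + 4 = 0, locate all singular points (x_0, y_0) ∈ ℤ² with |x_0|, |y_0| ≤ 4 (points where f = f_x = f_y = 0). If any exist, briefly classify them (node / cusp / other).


No singular points in the scanned grid; C is smooth there.

Compute partial derivatives:
  f_x = -4*x - 3.
  f_y = 1.
f_y = 1 is a nonzero constant, so f_y never vanishes: no point (x, y) can satisfy f = f_x = f_y = 0. In particular no (x, y) ∈ {−4, ..., 4}² is singular; the curve is smooth.


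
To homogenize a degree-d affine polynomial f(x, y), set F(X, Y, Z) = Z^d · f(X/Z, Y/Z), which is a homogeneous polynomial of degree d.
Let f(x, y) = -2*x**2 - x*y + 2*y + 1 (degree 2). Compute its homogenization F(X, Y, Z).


F(X, Y, Z) = -2*X**2 - X*Y + 2*Y*Z + Z**2

deg(f) = 2.
Substitute x = X/Z, y = Y/Z into f, then multiply by Z^2.
  monomial -2·x^2·y^0 ↦ -2·X^2·Y^0·Z^0.
  monomial -1·x^1·y^1 ↦ -1·X^1·Y^1·Z^0.
  monomial 2·x^0·y^1 ↦ 2·X^0·Y^1·Z^1.
  monomial 1·x^0·y^0 ↦ 1·X^0·Y^0·Z^2.
Collecting: F(X, Y, Z) = -2*X**2 - X*Y + 2*Y*Z + Z**2.


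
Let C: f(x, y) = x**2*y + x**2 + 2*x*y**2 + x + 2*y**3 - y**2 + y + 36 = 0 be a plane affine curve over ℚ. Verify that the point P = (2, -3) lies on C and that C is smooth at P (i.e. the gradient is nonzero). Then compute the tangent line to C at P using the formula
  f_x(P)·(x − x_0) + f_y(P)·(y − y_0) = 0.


Tangent line at P: 11*x + 41*y + 101 = 0.

Step 1: f(2, -3) = 0, so P lies on C.
Step 2: partial derivatives
  f_x(x, y) = 2*x*y + 2*x + 2*y**2 + 1, f_y(x, y) = x**2 + 4*x*y + 6*y**2 - 2*y + 1.
  f_x(P) = 11, f_y(P) = 41 (gradient nonzero, so P is smooth).
Step 3: tangent line at P: 11·(x − 2) + 41·(y − -3) = 0.
Expanding: 11*x + 41*y + 101 = 0.


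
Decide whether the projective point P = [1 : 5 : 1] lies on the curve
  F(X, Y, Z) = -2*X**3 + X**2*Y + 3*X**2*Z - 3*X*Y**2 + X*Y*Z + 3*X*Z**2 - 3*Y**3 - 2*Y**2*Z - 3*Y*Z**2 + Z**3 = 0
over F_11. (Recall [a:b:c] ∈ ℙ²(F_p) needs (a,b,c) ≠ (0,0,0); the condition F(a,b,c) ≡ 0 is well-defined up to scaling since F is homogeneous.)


F(1,5,1) ≡ 6 (mod 11); P is NOT on the curve.

Evaluate F(1, 5, 1) term-by-term (mod 11).
  -2*X**3 ↦ -2·1·1·1 = -2
  X**2*Y ↦ 1·1·5·1 = 5
  3*X**2*Z ↦ 3·1·1·1 = 3
  -3*X*Y**2 ↦ -3·1·25·1 = -75
  X*Y*Z ↦ 1·1·5·1 = 5
  3*X*Z**2 ↦ 3·1·1·1 = 3
  -3*Y**3 ↦ -3·1·125·1 = -375
  -2*Y**2*Z ↦ -2·1·25·1 = -50
  -3*Y*Z**2 ↦ -3·1·5·1 = -15
  Z**3 ↦ 1·1·1·1 = 1
Sum: F(1, 5, 1) = (-2) + (5) + (3) + (-75) + (5) + (3) + (-375) + (-50) + (-15) + (1) = -500.
Reducing mod 11: -500 ≡ 6 (mod 11).
Since F(a, b, c) ≡ 6 ≠ 0 (mod 11), P does NOT lie on the curve.


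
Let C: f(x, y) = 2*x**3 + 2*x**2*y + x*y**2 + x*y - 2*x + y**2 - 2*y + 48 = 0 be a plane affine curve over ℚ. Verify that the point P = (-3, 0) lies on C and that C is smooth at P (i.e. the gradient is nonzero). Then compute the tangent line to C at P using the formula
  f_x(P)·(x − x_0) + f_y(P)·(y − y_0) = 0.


Tangent line at P: 52*x + 13*y + 156 = 0.

Step 1: f(-3, 0) = 0, so P lies on C.
Step 2: partial derivatives
  f_x(x, y) = 6*x**2 + 4*x*y + y**2 + y - 2, f_y(x, y) = 2*x**2 + 2*x*y + x + 2*y - 2.
  f_x(P) = 52, f_y(P) = 13 (gradient nonzero, so P is smooth).
Step 3: tangent line at P: 52·(x − -3) + 13·(y − 0) = 0.
Expanding: 52*x + 13*y + 156 = 0.


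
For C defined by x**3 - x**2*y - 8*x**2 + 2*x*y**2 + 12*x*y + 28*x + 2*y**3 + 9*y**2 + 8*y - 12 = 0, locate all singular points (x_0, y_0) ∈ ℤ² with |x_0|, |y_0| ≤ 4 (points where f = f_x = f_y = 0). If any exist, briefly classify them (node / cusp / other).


Singular points: {(2, -2)}; classification: cusp.

Compute partial derivatives:
  f_x = 3*x**2 - 2*x*y - 16*x + 2*y**2 + 12*y + 28.
  f_y = -x**2 + 4*x*y + 12*x + 6*y**2 + 18*y + 8.
Scan x_0 ∈ {−4, ..., 4}. For each x_0, f_y(x_0, y) is a polynomial in y; find its integer roots y ∈ {−4, ..., 4}, then test f_x and f at those candidates.
  x = -4: f_y(-4, y) = 6*y**2 + 2*y - 56; no integer root y with |y| ≤ 4.
  x = -3: f_y(-3, y) = 6*y**2 + 6*y - 37; no integer root y with |y| ≤ 4.
  x = -2: f_y(-2, y) = 6*y**2 + 10*y - 20; no integer root y with |y| ≤ 4.
  x = -1: f_y(-1, y) = 6*y**2 + 14*y - 5; no integer root y with |y| ≤ 4.
  x = 0: f_y(0, y) = 6*y**2 + 18*y + 8; no integer root y with |y| ≤ 4.
  x = 1: f_y(1, y) = 6*y**2 + 22*y + 19; no integer root y with |y| ≤ 4.
  x = 2: f_y(2, y) = 6*y**2 + 26*y + 28; vanishes at y ∈ {-2}. (2, -2): f_x = 0, f = 0 — SINGULAR.
  x = 3: f_y(3, y) = 6*y**2 + 30*y + 35; no integer root y with |y| ≤ 4.
  x = 4: f_y(4, y) = 6*y**2 + 34*y + 40; vanishes at y ∈ {-4}. (4, -4): f_x = 28 ≠ 0.
Only singular point on the grid: (2, -2).
Classify: substitute x = 2 + u, y = -2 + v and expand: f = u**3 - u**2*v + 2*u*v**2 + 2*v**3 + v**2.
No constant or linear terms (consistent with a singular point). Quadratic part: v**2. Cubic part: u**3 - u**2*v + 2*u*v**2 + 2*v**3.
The quadratic part v**2 is a perfect square, so there is a single (double) tangent line v = 0, i.e. y = -2. Restricting the cubic part to that line (v = 0) leaves u**3 ≠ 0, so f is not divisible by v and the branch is v² ≈ -u**3 to lowest order — this is a cusp.
Classification: cusp.
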